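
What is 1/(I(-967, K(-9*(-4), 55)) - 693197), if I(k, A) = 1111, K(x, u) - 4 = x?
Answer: -1/692086 ≈ -1.4449e-6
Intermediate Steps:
K(x, u) = 4 + x
1/(I(-967, K(-9*(-4), 55)) - 693197) = 1/(1111 - 693197) = 1/(-692086) = -1/692086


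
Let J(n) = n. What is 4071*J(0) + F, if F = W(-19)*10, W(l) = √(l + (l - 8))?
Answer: 10*I*√46 ≈ 67.823*I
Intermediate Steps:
W(l) = √(-8 + 2*l) (W(l) = √(l + (-8 + l)) = √(-8 + 2*l))
F = 10*I*√46 (F = √(-8 + 2*(-19))*10 = √(-8 - 38)*10 = √(-46)*10 = (I*√46)*10 = 10*I*√46 ≈ 67.823*I)
4071*J(0) + F = 4071*0 + 10*I*√46 = 0 + 10*I*√46 = 10*I*√46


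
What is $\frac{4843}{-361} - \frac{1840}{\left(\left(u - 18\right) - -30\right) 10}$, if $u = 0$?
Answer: $- \frac{31135}{1083} \approx -28.749$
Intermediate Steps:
$\frac{4843}{-361} - \frac{1840}{\left(\left(u - 18\right) - -30\right) 10} = \frac{4843}{-361} - \frac{1840}{\left(\left(0 - 18\right) - -30\right) 10} = 4843 \left(- \frac{1}{361}\right) - \frac{1840}{\left(\left(0 - 18\right) + 30\right) 10} = - \frac{4843}{361} - \frac{1840}{\left(-18 + 30\right) 10} = - \frac{4843}{361} - \frac{1840}{12 \cdot 10} = - \frac{4843}{361} - \frac{1840}{120} = - \frac{4843}{361} - \frac{46}{3} = - \frac{31135}{1083}$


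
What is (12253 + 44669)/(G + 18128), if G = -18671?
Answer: -18974/181 ≈ -104.83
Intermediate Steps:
(12253 + 44669)/(G + 18128) = (12253 + 44669)/(-18671 + 18128) = 56922/(-543) = 56922*(-1/543) = -18974/181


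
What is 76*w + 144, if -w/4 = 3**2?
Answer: -2592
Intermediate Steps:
w = -36 (w = -4*3**2 = -4*9 = -36)
76*w + 144 = 76*(-36) + 144 = -2736 + 144 = -2592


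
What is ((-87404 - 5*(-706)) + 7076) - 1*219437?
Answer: -296235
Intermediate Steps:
((-87404 - 5*(-706)) + 7076) - 1*219437 = ((-87404 + 3530) + 7076) - 219437 = (-83874 + 7076) - 219437 = -76798 - 219437 = -296235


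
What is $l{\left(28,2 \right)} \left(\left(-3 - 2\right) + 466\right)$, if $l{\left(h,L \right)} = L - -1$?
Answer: $1383$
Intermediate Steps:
$l{\left(h,L \right)} = 1 + L$ ($l{\left(h,L \right)} = L + 1 = 1 + L$)
$l{\left(28,2 \right)} \left(\left(-3 - 2\right) + 466\right) = \left(1 + 2\right) \left(\left(-3 - 2\right) + 466\right) = 3 \left(\left(-3 - 2\right) + 466\right) = 3 \left(-5 + 466\right) = 3 \cdot 461 = 1383$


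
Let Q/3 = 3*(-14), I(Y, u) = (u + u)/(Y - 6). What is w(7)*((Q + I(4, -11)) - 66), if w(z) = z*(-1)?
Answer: 1267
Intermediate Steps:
w(z) = -z
I(Y, u) = 2*u/(-6 + Y) (I(Y, u) = (2*u)/(-6 + Y) = 2*u/(-6 + Y))
Q = -126 (Q = 3*(3*(-14)) = 3*(-42) = -126)
w(7)*((Q + I(4, -11)) - 66) = (-1*7)*((-126 + 2*(-11)/(-6 + 4)) - 66) = -7*((-126 + 2*(-11)/(-2)) - 66) = -7*((-126 + 2*(-11)*(-½)) - 66) = -7*((-126 + 11) - 66) = -7*(-115 - 66) = -7*(-181) = 1267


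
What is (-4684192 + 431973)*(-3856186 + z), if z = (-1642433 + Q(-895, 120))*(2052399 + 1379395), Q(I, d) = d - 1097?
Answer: 23981870667009937994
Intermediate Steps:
Q(I, d) = -1097 + d
z = -5639844577540 (z = (-1642433 + (-1097 + 120))*(2052399 + 1379395) = (-1642433 - 977)*3431794 = -1643410*3431794 = -5639844577540)
(-4684192 + 431973)*(-3856186 + z) = (-4684192 + 431973)*(-3856186 - 5639844577540) = -4252219*(-5639848433726) = 23981870667009937994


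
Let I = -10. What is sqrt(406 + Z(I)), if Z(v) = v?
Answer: 6*sqrt(11) ≈ 19.900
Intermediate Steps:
sqrt(406 + Z(I)) = sqrt(406 - 10) = sqrt(396) = 6*sqrt(11)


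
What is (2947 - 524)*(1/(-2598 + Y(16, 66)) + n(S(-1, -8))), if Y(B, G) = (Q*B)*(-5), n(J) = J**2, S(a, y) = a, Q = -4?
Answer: 5517171/2278 ≈ 2421.9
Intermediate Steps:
Y(B, G) = 20*B (Y(B, G) = -4*B*(-5) = 20*B)
(2947 - 524)*(1/(-2598 + Y(16, 66)) + n(S(-1, -8))) = (2947 - 524)*(1/(-2598 + 20*16) + (-1)**2) = 2423*(1/(-2598 + 320) + 1) = 2423*(1/(-2278) + 1) = 2423*(-1/2278 + 1) = 2423*(2277/2278) = 5517171/2278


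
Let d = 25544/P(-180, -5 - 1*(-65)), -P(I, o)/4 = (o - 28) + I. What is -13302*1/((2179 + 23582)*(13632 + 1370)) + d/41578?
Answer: 198843397267/198178228971164 ≈ 0.0010034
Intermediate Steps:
P(I, o) = 112 - 4*I - 4*o (P(I, o) = -4*((o - 28) + I) = -4*((-28 + o) + I) = -4*(-28 + I + o) = 112 - 4*I - 4*o)
d = 3193/74 (d = 25544/(112 - 4*(-180) - 4*(-5 - 1*(-65))) = 25544/(112 + 720 - 4*(-5 + 65)) = 25544/(112 + 720 - 4*60) = 25544/(112 + 720 - 240) = 25544/592 = 25544*(1/592) = 3193/74 ≈ 43.149)
-13302*1/((2179 + 23582)*(13632 + 1370)) + d/41578 = -13302*1/((2179 + 23582)*(13632 + 1370)) + (3193/74)/41578 = -13302/(15002*25761) + (3193/74)*(1/41578) = -13302/386466522 + 3193/3076772 = -13302*1/386466522 + 3193/3076772 = -2217/64411087 + 3193/3076772 = 198843397267/198178228971164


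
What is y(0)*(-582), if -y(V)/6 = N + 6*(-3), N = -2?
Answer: -69840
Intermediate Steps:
y(V) = 120 (y(V) = -6*(-2 + 6*(-3)) = -6*(-2 - 18) = -6*(-20) = 120)
y(0)*(-582) = 120*(-582) = -69840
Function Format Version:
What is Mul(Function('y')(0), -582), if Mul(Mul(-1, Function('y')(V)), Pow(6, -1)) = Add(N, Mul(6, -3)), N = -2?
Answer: -69840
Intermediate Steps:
Function('y')(V) = 120 (Function('y')(V) = Mul(-6, Add(-2, Mul(6, -3))) = Mul(-6, Add(-2, -18)) = Mul(-6, -20) = 120)
Mul(Function('y')(0), -582) = Mul(120, -582) = -69840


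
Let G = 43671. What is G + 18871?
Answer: 62542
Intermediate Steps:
G + 18871 = 43671 + 18871 = 62542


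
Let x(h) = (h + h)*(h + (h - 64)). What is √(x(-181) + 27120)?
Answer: 6*√5037 ≈ 425.83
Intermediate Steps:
x(h) = 2*h*(-64 + 2*h) (x(h) = (2*h)*(h + (-64 + h)) = (2*h)*(-64 + 2*h) = 2*h*(-64 + 2*h))
√(x(-181) + 27120) = √(4*(-181)*(-32 - 181) + 27120) = √(4*(-181)*(-213) + 27120) = √(154212 + 27120) = √181332 = 6*√5037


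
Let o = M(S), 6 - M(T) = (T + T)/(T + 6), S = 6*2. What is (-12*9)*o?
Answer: -504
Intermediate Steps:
S = 12
M(T) = 6 - 2*T/(6 + T) (M(T) = 6 - (T + T)/(T + 6) = 6 - 2*T/(6 + T))
o = 14/3 (o = 4*(9 + 12)/(6 + 12) = 4*21/18 = 4*(1/18)*21 = 14/3 ≈ 4.6667)
(-12*9)*o = -12*9*(14/3) = -108*14/3 = -504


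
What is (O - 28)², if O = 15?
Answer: 169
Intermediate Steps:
(O - 28)² = (15 - 28)² = (-13)² = 169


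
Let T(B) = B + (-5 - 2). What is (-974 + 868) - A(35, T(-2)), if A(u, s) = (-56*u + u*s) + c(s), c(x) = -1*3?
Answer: 2172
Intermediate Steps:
c(x) = -3
T(B) = -7 + B (T(B) = B - 7 = -7 + B)
A(u, s) = -3 - 56*u + s*u (A(u, s) = (-56*u + u*s) - 3 = (-56*u + s*u) - 3 = -3 - 56*u + s*u)
(-974 + 868) - A(35, T(-2)) = (-974 + 868) - (-3 - 56*35 + (-7 - 2)*35) = -106 - (-3 - 1960 - 9*35) = -106 - (-3 - 1960 - 315) = -106 - 1*(-2278) = -106 + 2278 = 2172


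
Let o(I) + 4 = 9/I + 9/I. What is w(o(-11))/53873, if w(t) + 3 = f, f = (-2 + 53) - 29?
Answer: 19/53873 ≈ 0.00035268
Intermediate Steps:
o(I) = -4 + 18/I (o(I) = -4 + (9/I + 9/I) = -4 + 18/I)
f = 22 (f = 51 - 29 = 22)
w(t) = 19 (w(t) = -3 + 22 = 19)
w(o(-11))/53873 = 19/53873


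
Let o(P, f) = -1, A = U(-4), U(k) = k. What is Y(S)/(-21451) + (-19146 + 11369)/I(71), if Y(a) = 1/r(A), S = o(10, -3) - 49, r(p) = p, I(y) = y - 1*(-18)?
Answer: -667297619/7636556 ≈ -87.382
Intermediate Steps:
I(y) = 18 + y (I(y) = y + 18 = 18 + y)
A = -4
S = -50 (S = -1 - 49 = -50)
Y(a) = -¼ (Y(a) = 1/(-4) = -¼)
Y(S)/(-21451) + (-19146 + 11369)/I(71) = -¼/(-21451) + (-19146 + 11369)/(18 + 71) = -¼*(-1/21451) - 7777/89 = 1/85804 - 7777*1/89 = 1/85804 - 7777/89 = -667297619/7636556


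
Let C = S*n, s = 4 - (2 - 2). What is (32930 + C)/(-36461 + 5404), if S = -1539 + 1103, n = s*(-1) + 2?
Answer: -33802/31057 ≈ -1.0884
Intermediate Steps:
s = 4 (s = 4 - 1*0 = 4 + 0 = 4)
n = -2 (n = 4*(-1) + 2 = -4 + 2 = -2)
S = -436
C = 872 (C = -436*(-2) = 872)
(32930 + C)/(-36461 + 5404) = (32930 + 872)/(-36461 + 5404) = 33802/(-31057) = 33802*(-1/31057) = -33802/31057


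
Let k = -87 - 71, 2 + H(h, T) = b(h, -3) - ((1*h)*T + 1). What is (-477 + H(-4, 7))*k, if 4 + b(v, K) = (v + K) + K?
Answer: 73628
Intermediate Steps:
b(v, K) = -4 + v + 2*K (b(v, K) = -4 + ((v + K) + K) = -4 + ((K + v) + K) = -4 + (v + 2*K) = -4 + v + 2*K)
H(h, T) = -13 + h - T*h (H(h, T) = -2 + ((-4 + h + 2*(-3)) - ((1*h)*T + 1)) = -2 + ((-4 + h - 6) - (h*T + 1)) = -2 + ((-10 + h) - (T*h + 1)) = -2 + ((-10 + h) - (1 + T*h)) = -2 + ((-10 + h) + (-1 - T*h)) = -2 + (-11 + h - T*h) = -13 + h - T*h)
k = -158
(-477 + H(-4, 7))*k = (-477 + (-13 - 4 - 1*7*(-4)))*(-158) = (-477 + (-13 - 4 + 28))*(-158) = (-477 + 11)*(-158) = -466*(-158) = 73628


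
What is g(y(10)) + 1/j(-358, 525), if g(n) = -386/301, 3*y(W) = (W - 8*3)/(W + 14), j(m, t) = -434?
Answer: -3425/2666 ≈ -1.2847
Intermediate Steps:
y(W) = (-24 + W)/(3*(14 + W)) (y(W) = ((W - 8*3)/(W + 14))/3 = ((W - 24)/(14 + W))/3 = ((-24 + W)/(14 + W))/3 = (-24 + W)/(3*(14 + W)))
g(n) = -386/301 (g(n) = -386*1/301 = -386/301)
g(y(10)) + 1/j(-358, 525) = -386/301 + 1/(-434) = -386/301 - 1/434 = -3425/2666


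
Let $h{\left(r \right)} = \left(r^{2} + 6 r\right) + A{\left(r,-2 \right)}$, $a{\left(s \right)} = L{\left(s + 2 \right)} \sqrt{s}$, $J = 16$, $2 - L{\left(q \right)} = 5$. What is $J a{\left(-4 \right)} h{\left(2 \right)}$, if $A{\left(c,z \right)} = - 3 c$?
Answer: $- 960 i \approx - 960.0 i$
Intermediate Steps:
$L{\left(q \right)} = -3$ ($L{\left(q \right)} = 2 - 5 = -3$)
$a{\left(s \right)} = - 3 \sqrt{s}$
$h{\left(r \right)} = r^{2} + 3 r$ ($h{\left(r \right)} = \left(r^{2} + 6 r\right) - 3 r = r^{2} + 3 r$)
$J a{\left(-4 \right)} h{\left(2 \right)} = 16 \left(- 3 \sqrt{-4}\right) 2 \left(3 + 2\right) = 16 \left(- 3 \cdot 2 i\right) 2 \cdot 5 = 16 \left(- 6 i\right) 10 = - 96 i 10 = - 960 i$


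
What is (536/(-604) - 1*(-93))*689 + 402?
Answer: 9644003/151 ≈ 63868.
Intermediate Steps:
(536/(-604) - 1*(-93))*689 + 402 = (536*(-1/604) + 93)*689 + 402 = (-134/151 + 93)*689 + 402 = (13909/151)*689 + 402 = 9583301/151 + 402 = 9644003/151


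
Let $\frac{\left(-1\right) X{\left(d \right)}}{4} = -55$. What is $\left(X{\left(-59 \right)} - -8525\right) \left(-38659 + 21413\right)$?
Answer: $-150816270$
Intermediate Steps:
$X{\left(d \right)} = 220$ ($X{\left(d \right)} = \left(-4\right) \left(-55\right) = 220$)
$\left(X{\left(-59 \right)} - -8525\right) \left(-38659 + 21413\right) = \left(220 - -8525\right) \left(-38659 + 21413\right) = \left(220 + 8525\right) \left(-17246\right) = 8745 \left(-17246\right) = -150816270$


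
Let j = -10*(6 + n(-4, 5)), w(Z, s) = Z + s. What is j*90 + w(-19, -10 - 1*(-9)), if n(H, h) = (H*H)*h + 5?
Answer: -81920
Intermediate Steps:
n(H, h) = 5 + h*H**2 (n(H, h) = H**2*h + 5 = h*H**2 + 5 = 5 + h*H**2)
j = -910 (j = -10*(6 + (5 + 5*(-4)**2)) = -10*(6 + (5 + 5*16)) = -10*(6 + (5 + 80)) = -10*(6 + 85) = -10*91 = -910)
j*90 + w(-19, -10 - 1*(-9)) = -910*90 + (-19 + (-10 - 1*(-9))) = -81900 + (-19 + (-10 + 9)) = -81900 + (-19 - 1) = -81900 - 20 = -81920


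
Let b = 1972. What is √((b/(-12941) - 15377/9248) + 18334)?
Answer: √56784227186338318/1759976 ≈ 135.40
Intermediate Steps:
√((b/(-12941) - 15377/9248) + 18334) = √((1972/(-12941) - 15377/9248) + 18334) = √((1972*(-1/12941) - 15377*1/9248) + 18334) = √((-1972/12941 - 15377/9248) + 18334) = √(-217230813/119678368 + 18334) = √(2193965968099/119678368) = √56784227186338318/1759976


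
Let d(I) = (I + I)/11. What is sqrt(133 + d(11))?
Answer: 3*sqrt(15) ≈ 11.619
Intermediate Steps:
d(I) = 2*I/11 (d(I) = (2*I)*(1/11) = 2*I/11)
sqrt(133 + d(11)) = sqrt(133 + (2/11)*11) = sqrt(133 + 2) = sqrt(135) = 3*sqrt(15)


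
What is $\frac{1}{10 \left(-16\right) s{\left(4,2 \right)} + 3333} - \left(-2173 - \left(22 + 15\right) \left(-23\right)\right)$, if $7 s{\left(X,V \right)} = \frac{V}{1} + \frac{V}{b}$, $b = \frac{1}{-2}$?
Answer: $\frac{31266629}{23651} \approx 1322.0$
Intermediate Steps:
$b = - \frac{1}{2} \approx -0.5$
$s{\left(X,V \right)} = - \frac{V}{7}$ ($s{\left(X,V \right)} = \frac{\frac{V}{1} + \frac{V}{- \frac{1}{2}}}{7} = \frac{V 1 + V \left(-2\right)}{7} = \frac{V - 2 V}{7} = \frac{\left(-1\right) V}{7} = - \frac{V}{7}$)
$\frac{1}{10 \left(-16\right) s{\left(4,2 \right)} + 3333} - \left(-2173 - \left(22 + 15\right) \left(-23\right)\right) = \frac{1}{10 \left(-16\right) \left(\left(- \frac{1}{7}\right) 2\right) + 3333} - \left(-2173 - \left(22 + 15\right) \left(-23\right)\right) = \frac{1}{\left(-160\right) \left(- \frac{2}{7}\right) + 3333} - \left(-2173 - 37 \left(-23\right)\right) = \frac{1}{\frac{320}{7} + 3333} - \left(-2173 - -851\right) = \frac{1}{\frac{23651}{7}} - \left(-2173 + 851\right) = \frac{7}{23651} - -1322 = \frac{7}{23651} + 1322 = \frac{31266629}{23651}$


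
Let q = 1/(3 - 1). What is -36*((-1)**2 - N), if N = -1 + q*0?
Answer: -72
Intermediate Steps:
q = 1/2 ≈ 0.50000
N = -1 (N = -1 + (1/2)*0 = -1 + 0 = -1)
-36*((-1)**2 - N) = -36*((-1)**2 - 1*(-1)) = -36*(1 + 1) = -36*2 = -72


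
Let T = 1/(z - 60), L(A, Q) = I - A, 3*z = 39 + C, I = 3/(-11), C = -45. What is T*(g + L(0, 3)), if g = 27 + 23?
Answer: -547/682 ≈ -0.80205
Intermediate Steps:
I = -3/11 (I = 3*(-1/11) = -3/11 ≈ -0.27273)
z = -2 (z = (39 - 45)/3 = (1/3)*(-6) = -2)
L(A, Q) = -3/11 - A
g = 50
T = -1/62 (T = 1/(-2 - 60) = 1/(-62) = -1/62 ≈ -0.016129)
T*(g + L(0, 3)) = -(50 + (-3/11 - 1*0))/62 = -(50 + (-3/11 + 0))/62 = -(50 - 3/11)/62 = -1/62*547/11 = -547/682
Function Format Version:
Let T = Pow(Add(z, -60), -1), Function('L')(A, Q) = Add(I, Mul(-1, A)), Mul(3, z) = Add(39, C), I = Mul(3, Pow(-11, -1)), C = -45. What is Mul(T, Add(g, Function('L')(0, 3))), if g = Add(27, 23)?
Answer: Rational(-547, 682) ≈ -0.80205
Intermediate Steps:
I = Rational(-3, 11) (I = Mul(3, Rational(-1, 11)) = Rational(-3, 11) ≈ -0.27273)
z = -2 (z = Mul(Rational(1, 3), Add(39, -45)) = Mul(Rational(1, 3), -6) = -2)
Function('L')(A, Q) = Add(Rational(-3, 11), Mul(-1, A))
g = 50
T = Rational(-1, 62) (T = Pow(Add(-2, -60), -1) = Pow(-62, -1) = Rational(-1, 62) ≈ -0.016129)
Mul(T, Add(g, Function('L')(0, 3))) = Mul(Rational(-1, 62), Add(50, Add(Rational(-3, 11), Mul(-1, 0)))) = Mul(Rational(-1, 62), Add(50, Add(Rational(-3, 11), 0))) = Mul(Rational(-1, 62), Add(50, Rational(-3, 11))) = Mul(Rational(-1, 62), Rational(547, 11)) = Rational(-547, 682)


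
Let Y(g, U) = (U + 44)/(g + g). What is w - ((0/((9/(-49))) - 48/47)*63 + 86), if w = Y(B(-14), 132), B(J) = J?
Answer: -9194/329 ≈ -27.945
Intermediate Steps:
Y(g, U) = (44 + U)/(2*g) (Y(g, U) = (44 + U)/((2*g)) = (44 + U)*(1/(2*g)) = (44 + U)/(2*g))
w = -44/7 (w = (1/2)*(44 + 132)/(-14) = (1/2)*(-1/14)*176 = -44/7 ≈ -6.2857)
w - ((0/((9/(-49))) - 48/47)*63 + 86) = -44/7 - ((0/((9/(-49))) - 48/47)*63 + 86) = -44/7 - ((0/((9*(-1/49))) - 48*1/47)*63 + 86) = -44/7 - ((0/(-9/49) - 48/47)*63 + 86) = -44/7 - ((0*(-49/9) - 48/47)*63 + 86) = -44/7 - ((0 - 48/47)*63 + 86) = -44/7 - (-48/47*63 + 86) = -44/7 - (-3024/47 + 86) = -44/7 - 1*1018/47 = -44/7 - 1018/47 = -9194/329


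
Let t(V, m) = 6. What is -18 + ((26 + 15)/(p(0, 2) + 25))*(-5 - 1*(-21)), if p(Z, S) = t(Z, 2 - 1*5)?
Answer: 98/31 ≈ 3.1613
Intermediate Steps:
p(Z, S) = 6
-18 + ((26 + 15)/(p(0, 2) + 25))*(-5 - 1*(-21)) = -18 + ((26 + 15)/(6 + 25))*(-5 - 1*(-21)) = -18 + (41/31)*(-5 + 21) = -18 + (41*(1/31))*16 = -18 + (41/31)*16 = -18 + 656/31 = 98/31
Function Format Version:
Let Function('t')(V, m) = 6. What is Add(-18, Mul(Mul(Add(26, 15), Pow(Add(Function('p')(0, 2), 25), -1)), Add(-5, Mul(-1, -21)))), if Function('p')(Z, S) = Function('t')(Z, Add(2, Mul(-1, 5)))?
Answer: Rational(98, 31) ≈ 3.1613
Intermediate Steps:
Function('p')(Z, S) = 6
Add(-18, Mul(Mul(Add(26, 15), Pow(Add(Function('p')(0, 2), 25), -1)), Add(-5, Mul(-1, -21)))) = Add(-18, Mul(Mul(Add(26, 15), Pow(Add(6, 25), -1)), Add(-5, Mul(-1, -21)))) = Add(-18, Mul(Mul(41, Pow(31, -1)), Add(-5, 21))) = Add(-18, Mul(Mul(41, Rational(1, 31)), 16)) = Add(-18, Mul(Rational(41, 31), 16)) = Add(-18, Rational(656, 31)) = Rational(98, 31)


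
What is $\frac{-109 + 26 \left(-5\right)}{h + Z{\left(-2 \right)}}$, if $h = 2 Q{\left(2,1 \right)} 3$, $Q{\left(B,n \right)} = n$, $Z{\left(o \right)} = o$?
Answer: $- \frac{239}{4} \approx -59.75$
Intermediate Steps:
$h = 6$ ($h = 2 \cdot 1 \cdot 3 = 2 \cdot 3 = 6$)
$\frac{-109 + 26 \left(-5\right)}{h + Z{\left(-2 \right)}} = \frac{-109 + 26 \left(-5\right)}{6 - 2} = \frac{-109 - 130}{4} = \left(-239\right) \frac{1}{4} = - \frac{239}{4}$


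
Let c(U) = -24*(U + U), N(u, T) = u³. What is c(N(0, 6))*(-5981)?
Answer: 0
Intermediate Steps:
c(U) = -48*U
c(N(0, 6))*(-5981) = -48*0³*(-5981) = -48*0*(-5981) = 0*(-5981) = 0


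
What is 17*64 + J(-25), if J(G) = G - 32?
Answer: 1031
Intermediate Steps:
J(G) = -32 + G
17*64 + J(-25) = 17*64 + (-32 - 25) = 1088 - 57 = 1031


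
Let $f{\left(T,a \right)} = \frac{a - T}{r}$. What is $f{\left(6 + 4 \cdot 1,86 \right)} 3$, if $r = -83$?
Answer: $- \frac{228}{83} \approx -2.747$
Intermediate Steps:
$f{\left(T,a \right)} = - \frac{a}{83} + \frac{T}{83}$ ($f{\left(T,a \right)} = \frac{a - T}{-83} = \left(a - T\right) \left(- \frac{1}{83}\right) = - \frac{a}{83} + \frac{T}{83}$)
$f{\left(6 + 4 \cdot 1,86 \right)} 3 = \left(\left(- \frac{1}{83}\right) 86 + \frac{6 + 4 \cdot 1}{83}\right) 3 = \left(- \frac{86}{83} + \frac{6 + 4}{83}\right) 3 = \left(- \frac{86}{83} + \frac{1}{83} \cdot 10\right) 3 = \left(- \frac{86}{83} + \frac{10}{83}\right) 3 = \left(- \frac{76}{83}\right) 3 = - \frac{228}{83}$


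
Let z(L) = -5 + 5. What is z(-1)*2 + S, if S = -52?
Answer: -52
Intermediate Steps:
z(L) = 0
z(-1)*2 + S = 0*2 - 52 = 0 - 52 = -52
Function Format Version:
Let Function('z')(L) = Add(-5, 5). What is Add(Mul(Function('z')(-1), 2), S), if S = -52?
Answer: -52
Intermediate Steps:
Function('z')(L) = 0
Add(Mul(Function('z')(-1), 2), S) = Add(Mul(0, 2), -52) = Add(0, -52) = -52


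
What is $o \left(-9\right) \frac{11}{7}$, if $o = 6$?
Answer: $- \frac{594}{7} \approx -84.857$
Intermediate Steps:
$o \left(-9\right) \frac{11}{7} = 6 \left(-9\right) \frac{11}{7} = - 54 \cdot 11 \cdot \frac{1}{7} = \left(-54\right) \frac{11}{7} = - \frac{594}{7}$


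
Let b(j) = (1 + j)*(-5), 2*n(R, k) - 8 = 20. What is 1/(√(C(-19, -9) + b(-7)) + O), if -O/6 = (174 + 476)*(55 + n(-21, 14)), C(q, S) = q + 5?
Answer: -1/269096 ≈ -3.7161e-6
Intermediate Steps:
n(R, k) = 14 (n(R, k) = 4 + (½)*20 = 4 + 10 = 14)
C(q, S) = 5 + q
b(j) = -5 - 5*j
O = -269100 (O = -6*(174 + 476)*(55 + 14) = -3900*69 = -6*44850 = -269100)
1/(√(C(-19, -9) + b(-7)) + O) = 1/(√((5 - 19) + (-5 - 5*(-7))) - 269100) = 1/(√(-14 + (-5 + 35)) - 269100) = 1/(√(-14 + 30) - 269100) = 1/(√16 - 269100) = 1/(4 - 269100) = 1/(-269096) = -1/269096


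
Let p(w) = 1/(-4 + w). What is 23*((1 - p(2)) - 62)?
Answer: -2783/2 ≈ -1391.5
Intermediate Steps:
23*((1 - p(2)) - 62) = 23*((1 - 1/(-4 + 2)) - 62) = 23*((1 - 1/(-2)) - 62) = 23*((1 - 1*(-½)) - 62) = 23*((1 + ½) - 62) = 23*(3/2 - 62) = 23*(-121/2) = -2783/2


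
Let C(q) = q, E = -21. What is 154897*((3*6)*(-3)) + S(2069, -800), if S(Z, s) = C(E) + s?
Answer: -8365259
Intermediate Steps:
S(Z, s) = -21 + s
154897*((3*6)*(-3)) + S(2069, -800) = 154897*((3*6)*(-3)) + (-21 - 800) = 154897*(18*(-3)) - 821 = 154897*(-54) - 821 = -8364438 - 821 = -8365259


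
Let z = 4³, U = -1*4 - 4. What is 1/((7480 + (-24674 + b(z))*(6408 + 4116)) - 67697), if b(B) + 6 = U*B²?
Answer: -1/604642969 ≈ -1.6539e-9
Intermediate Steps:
U = -8 (U = -4 - 4 = -8)
z = 64
b(B) = -6 - 8*B²
1/((7480 + (-24674 + b(z))*(6408 + 4116)) - 67697) = 1/((7480 + (-24674 + (-6 - 8*64²))*(6408 + 4116)) - 67697) = 1/((7480 + (-24674 + (-6 - 8*4096))*10524) - 67697) = 1/((7480 + (-24674 + (-6 - 32768))*10524) - 67697) = 1/((7480 + (-24674 - 32774)*10524) - 67697) = 1/((7480 - 57448*10524) - 67697) = 1/((7480 - 604582752) - 67697) = 1/(-604575272 - 67697) = 1/(-604642969) = -1/604642969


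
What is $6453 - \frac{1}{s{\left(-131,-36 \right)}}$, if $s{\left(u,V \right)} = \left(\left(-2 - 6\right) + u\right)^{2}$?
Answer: $\frac{124678412}{19321} \approx 6453.0$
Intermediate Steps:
$s{\left(u,V \right)} = \left(-8 + u\right)^{2}$
$6453 - \frac{1}{s{\left(-131,-36 \right)}} = 6453 - \frac{1}{\left(-8 - 131\right)^{2}} = 6453 - \frac{1}{\left(-139\right)^{2}} = 6453 - \frac{1}{19321} = \frac{124678412}{19321}$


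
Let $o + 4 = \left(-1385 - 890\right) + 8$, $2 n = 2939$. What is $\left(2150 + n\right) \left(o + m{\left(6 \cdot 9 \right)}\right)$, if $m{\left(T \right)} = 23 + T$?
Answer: $-7941183$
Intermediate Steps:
$n = \frac{2939}{2}$ ($n = \frac{1}{2} \cdot 2939 = \frac{2939}{2} \approx 1469.5$)
$o = -2271$ ($o = -4 + \left(\left(-1385 - 890\right) + 8\right) = -4 + \left(-2275 + 8\right) = -4 - 2267 = -2271$)
$\left(2150 + n\right) \left(o + m{\left(6 \cdot 9 \right)}\right) = \left(2150 + \frac{2939}{2}\right) \left(-2271 + \left(23 + 6 \cdot 9\right)\right) = \frac{7239 \left(-2271 + \left(23 + 54\right)\right)}{2} = \frac{7239 \left(-2271 + 77\right)}{2} = \frac{7239}{2} \left(-2194\right) = -7941183$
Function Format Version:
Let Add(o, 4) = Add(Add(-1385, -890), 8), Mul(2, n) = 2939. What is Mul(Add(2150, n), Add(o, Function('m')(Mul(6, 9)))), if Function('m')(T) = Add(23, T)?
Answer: -7941183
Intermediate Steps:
n = Rational(2939, 2) (n = Mul(Rational(1, 2), 2939) = Rational(2939, 2) ≈ 1469.5)
o = -2271 (o = Add(-4, Add(Add(-1385, -890), 8)) = Add(-4, Add(-2275, 8)) = Add(-4, -2267) = -2271)
Mul(Add(2150, n), Add(o, Function('m')(Mul(6, 9)))) = Mul(Add(2150, Rational(2939, 2)), Add(-2271, Add(23, Mul(6, 9)))) = Mul(Rational(7239, 2), Add(-2271, Add(23, 54))) = Mul(Rational(7239, 2), Add(-2271, 77)) = Mul(Rational(7239, 2), -2194) = -7941183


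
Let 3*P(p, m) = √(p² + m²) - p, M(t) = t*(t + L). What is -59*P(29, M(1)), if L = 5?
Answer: 1711/3 - 59*√877/3 ≈ -12.079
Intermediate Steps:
M(t) = t*(5 + t) (M(t) = t*(t + 5) = t*(5 + t))
P(p, m) = -p/3 + √(m² + p²)/3 (P(p, m) = (√(p² + m²) - p)/3 = (√(m² + p²) - p)/3 = -p/3 + √(m² + p²)/3)
-59*P(29, M(1)) = -59*(-⅓*29 + √((1*(5 + 1))² + 29²)/3) = -59*(-29/3 + √((1*6)² + 841)/3) = -59*(-29/3 + √(6² + 841)/3) = -59*(-29/3 + √(36 + 841)/3) = -59*(-29/3 + √877/3) = 1711/3 - 59*√877/3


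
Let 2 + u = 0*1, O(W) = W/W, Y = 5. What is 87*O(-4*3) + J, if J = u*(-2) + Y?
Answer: 96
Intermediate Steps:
O(W) = 1
u = -2 (u = -2 + 0*1 = -2 + 0 = -2)
J = 9 (J = -2*(-2) + 5 = 4 + 5 = 9)
87*O(-4*3) + J = 87*1 + 9 = 87 + 9 = 96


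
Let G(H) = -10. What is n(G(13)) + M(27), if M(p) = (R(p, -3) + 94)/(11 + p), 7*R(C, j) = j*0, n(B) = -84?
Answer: -1549/19 ≈ -81.526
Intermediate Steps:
R(C, j) = 0 (R(C, j) = (j*0)/7 = (⅐)*0 = 0)
M(p) = 94/(11 + p) (M(p) = (0 + 94)/(11 + p) = 94/(11 + p))
n(G(13)) + M(27) = -84 + 94/(11 + 27) = -84 + 94/38 = -84 + 94*(1/38) = -84 + 47/19 = -1549/19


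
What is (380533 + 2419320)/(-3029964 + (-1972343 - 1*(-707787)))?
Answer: -2799853/4294520 ≈ -0.65196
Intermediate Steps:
(380533 + 2419320)/(-3029964 + (-1972343 - 1*(-707787))) = 2799853/(-3029964 + (-1972343 + 707787)) = 2799853/(-3029964 - 1264556) = 2799853/(-4294520) = 2799853*(-1/4294520) = -2799853/4294520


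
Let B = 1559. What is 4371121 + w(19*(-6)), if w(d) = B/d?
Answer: 498306235/114 ≈ 4.3711e+6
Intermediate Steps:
w(d) = 1559/d
4371121 + w(19*(-6)) = 4371121 + 1559/((19*(-6))) = 4371121 + 1559/(-114) = 4371121 + 1559*(-1/114) = 4371121 - 1559/114 = 498306235/114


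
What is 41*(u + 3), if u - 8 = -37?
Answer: -1066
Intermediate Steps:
u = -29 (u = 8 - 37 = -29)
41*(u + 3) = 41*(-29 + 3) = 41*(-26) = -1066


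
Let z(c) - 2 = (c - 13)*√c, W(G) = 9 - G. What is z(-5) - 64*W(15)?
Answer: 386 - 18*I*√5 ≈ 386.0 - 40.249*I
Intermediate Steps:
z(c) = 2 + √c*(-13 + c) (z(c) = 2 + (c - 13)*√c = 2 + (-13 + c)*√c = 2 + √c*(-13 + c))
z(-5) - 64*W(15) = (2 + (-5)^(3/2) - 13*I*√5) - 64*(9 - 1*15) = (2 - 5*I*√5 - 13*I*√5) - 64*(9 - 15) = (2 - 5*I*√5 - 13*I*√5) - 64*(-6) = (2 - 18*I*√5) + 384 = 386 - 18*I*√5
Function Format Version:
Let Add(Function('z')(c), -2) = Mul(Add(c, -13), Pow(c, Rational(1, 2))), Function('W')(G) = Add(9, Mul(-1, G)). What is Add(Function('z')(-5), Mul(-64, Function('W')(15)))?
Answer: Add(386, Mul(-18, I, Pow(5, Rational(1, 2)))) ≈ Add(386.00, Mul(-40.249, I))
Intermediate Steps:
Function('z')(c) = Add(2, Mul(Pow(c, Rational(1, 2)), Add(-13, c))) (Function('z')(c) = Add(2, Mul(Add(c, -13), Pow(c, Rational(1, 2)))) = Add(2, Mul(Add(-13, c), Pow(c, Rational(1, 2)))) = Add(2, Mul(Pow(c, Rational(1, 2)), Add(-13, c))))
Add(Function('z')(-5), Mul(-64, Function('W')(15))) = Add(Add(2, Pow(-5, Rational(3, 2)), Mul(-13, Pow(-5, Rational(1, 2)))), Mul(-64, Add(9, Mul(-1, 15)))) = Add(Add(2, Mul(-5, I, Pow(5, Rational(1, 2))), Mul(-13, Mul(I, Pow(5, Rational(1, 2))))), Mul(-64, Add(9, -15))) = Add(Add(2, Mul(-5, I, Pow(5, Rational(1, 2))), Mul(-13, I, Pow(5, Rational(1, 2)))), Mul(-64, -6)) = Add(Add(2, Mul(-18, I, Pow(5, Rational(1, 2)))), 384) = Add(386, Mul(-18, I, Pow(5, Rational(1, 2))))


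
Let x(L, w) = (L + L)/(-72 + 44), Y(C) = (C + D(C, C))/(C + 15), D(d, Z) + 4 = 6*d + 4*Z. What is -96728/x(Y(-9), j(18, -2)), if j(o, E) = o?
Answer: -8125152/103 ≈ -78885.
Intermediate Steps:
D(d, Z) = -4 + 4*Z + 6*d (D(d, Z) = -4 + (6*d + 4*Z) = -4 + (4*Z + 6*d) = -4 + 4*Z + 6*d)
Y(C) = (-4 + 11*C)/(15 + C) (Y(C) = (C + (-4 + 4*C + 6*C))/(C + 15) = (C + (-4 + 10*C))/(15 + C) = (-4 + 11*C)/(15 + C))
x(L, w) = -L/14 (x(L, w) = (2*L)/(-28) = (2*L)*(-1/28) = -L/14)
-96728/x(Y(-9), j(18, -2)) = -96728*(-14*(15 - 9)/(-4 + 11*(-9))) = -96728*(-84/(-4 - 99)) = -96728/((-(-103)/84)) = -96728/((-1/14*(-103/6))) = -96728/103/84 = -96728*84/103 = -8125152/103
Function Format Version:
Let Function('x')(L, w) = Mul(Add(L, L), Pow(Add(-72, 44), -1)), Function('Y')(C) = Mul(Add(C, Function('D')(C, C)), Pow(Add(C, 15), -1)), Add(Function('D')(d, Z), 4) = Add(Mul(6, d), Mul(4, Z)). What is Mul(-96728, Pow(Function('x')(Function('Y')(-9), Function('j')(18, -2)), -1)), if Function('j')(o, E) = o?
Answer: Rational(-8125152, 103) ≈ -78885.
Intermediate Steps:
Function('D')(d, Z) = Add(-4, Mul(4, Z), Mul(6, d)) (Function('D')(d, Z) = Add(-4, Add(Mul(6, d), Mul(4, Z))) = Add(-4, Add(Mul(4, Z), Mul(6, d))) = Add(-4, Mul(4, Z), Mul(6, d)))
Function('Y')(C) = Mul(Pow(Add(15, C), -1), Add(-4, Mul(11, C))) (Function('Y')(C) = Mul(Add(C, Add(-4, Mul(4, C), Mul(6, C))), Pow(Add(C, 15), -1)) = Mul(Add(C, Add(-4, Mul(10, C))), Pow(Add(15, C), -1)) = Mul(Add(-4, Mul(11, C)), Pow(Add(15, C), -1)) = Mul(Pow(Add(15, C), -1), Add(-4, Mul(11, C))))
Function('x')(L, w) = Mul(Rational(-1, 14), L) (Function('x')(L, w) = Mul(Mul(2, L), Pow(-28, -1)) = Mul(Mul(2, L), Rational(-1, 28)) = Mul(Rational(-1, 14), L))
Mul(-96728, Pow(Function('x')(Function('Y')(-9), Function('j')(18, -2)), -1)) = Mul(-96728, Pow(Mul(Rational(-1, 14), Mul(Pow(Add(15, -9), -1), Add(-4, Mul(11, -9)))), -1)) = Mul(-96728, Pow(Mul(Rational(-1, 14), Mul(Pow(6, -1), Add(-4, -99))), -1)) = Mul(-96728, Pow(Mul(Rational(-1, 14), Mul(Rational(1, 6), -103)), -1)) = Mul(-96728, Pow(Mul(Rational(-1, 14), Rational(-103, 6)), -1)) = Mul(-96728, Pow(Rational(103, 84), -1)) = Mul(-96728, Rational(84, 103)) = Rational(-8125152, 103)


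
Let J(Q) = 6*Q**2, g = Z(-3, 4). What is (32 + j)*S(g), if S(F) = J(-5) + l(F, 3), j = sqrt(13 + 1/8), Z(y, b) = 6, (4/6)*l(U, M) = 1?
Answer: 4848 + 303*sqrt(210)/8 ≈ 5396.9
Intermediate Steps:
l(U, M) = 3/2 (l(U, M) = (3/2)*1 = 3/2)
j = sqrt(210)/4 (j = sqrt(13 + 1/8) = sqrt(105/8) = sqrt(210)/4 ≈ 3.6228)
g = 6
S(F) = 303/2 (S(F) = 6*(-5)**2 + 3/2 = 6*25 + 3/2 = 150 + 3/2 = 303/2)
(32 + j)*S(g) = (32 + sqrt(210)/4)*(303/2) = 4848 + 303*sqrt(210)/8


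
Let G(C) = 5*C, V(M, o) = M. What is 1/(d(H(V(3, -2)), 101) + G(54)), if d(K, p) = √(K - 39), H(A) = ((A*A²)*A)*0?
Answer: 90/24313 - I*√39/72939 ≈ 0.0037017 - 8.562e-5*I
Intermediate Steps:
H(A) = 0 (H(A) = (A³*A)*0 = A⁴*0 = 0)
d(K, p) = √(-39 + K)
1/(d(H(V(3, -2)), 101) + G(54)) = 1/(√(-39 + 0) + 5*54) = 1/(√(-39) + 270) = 1/(I*√39 + 270) = 1/(270 + I*√39)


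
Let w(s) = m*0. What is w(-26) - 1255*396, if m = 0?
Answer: -496980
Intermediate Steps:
w(s) = 0 (w(s) = 0*0 = 0)
w(-26) - 1255*396 = 0 - 1255*396 = 0 - 496980 = -496980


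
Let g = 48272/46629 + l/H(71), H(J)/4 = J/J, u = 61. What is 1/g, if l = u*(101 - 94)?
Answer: 186516/20103671 ≈ 0.0092777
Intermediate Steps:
H(J) = 4 (H(J) = 4*(J/J) = 4*1 = 4)
l = 427 (l = 61*(101 - 94) = 61*7 = 427)
g = 20103671/186516 (g = 48272/46629 + 427/4 = 20103671/186516 ≈ 107.79)
1/g = 1/(20103671/186516) = 186516/20103671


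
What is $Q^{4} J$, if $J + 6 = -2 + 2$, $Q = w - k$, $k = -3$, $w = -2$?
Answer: $-6$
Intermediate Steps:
$Q = 1$ ($Q = -2 - -3 = -2 + 3 = 1$)
$J = -6$ ($J = -6 + \left(-2 + 2\right) = -6 + 0 = -6$)
$Q^{4} J = 1^{4} \left(-6\right) = 1 \left(-6\right) = -6$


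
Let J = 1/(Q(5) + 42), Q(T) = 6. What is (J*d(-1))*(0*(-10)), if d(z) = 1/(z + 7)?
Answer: 0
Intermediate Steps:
d(z) = 1/(7 + z)
J = 1/48 (J = 1/(6 + 42) = 1/48 ≈ 0.020833)
(J*d(-1))*(0*(-10)) = (1/(48*(7 - 1)))*(0*(-10)) = ((1/48)/6)*0 = ((1/48)*(⅙))*0 = (1/288)*0 = 0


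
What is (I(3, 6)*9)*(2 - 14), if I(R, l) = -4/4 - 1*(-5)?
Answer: -432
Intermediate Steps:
I(R, l) = 4 (I(R, l) = -4*¼ + 5 = -1 + 5 = 4)
(I(3, 6)*9)*(2 - 14) = (4*9)*(2 - 14) = 36*(-12) = -432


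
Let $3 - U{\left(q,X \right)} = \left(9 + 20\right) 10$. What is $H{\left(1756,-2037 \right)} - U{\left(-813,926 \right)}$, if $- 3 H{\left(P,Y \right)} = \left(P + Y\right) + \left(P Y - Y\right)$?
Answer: $\frac{3576077}{3} \approx 1.192 \cdot 10^{6}$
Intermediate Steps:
$U{\left(q,X \right)} = -287$ ($U{\left(q,X \right)} = 3 - \left(9 + 20\right) 10 = 3 - 29 \cdot 10 = 3 - 290 = -287$)
$H{\left(P,Y \right)} = - \frac{P}{3} - \frac{P Y}{3}$ ($H{\left(P,Y \right)} = - \frac{\left(P + Y\right) + \left(P Y - Y\right)}{3} = - \frac{\left(P + Y\right) + \left(- Y + P Y\right)}{3} = - \frac{P + P Y}{3} = - \frac{P}{3} - \frac{P Y}{3}$)
$H{\left(1756,-2037 \right)} - U{\left(-813,926 \right)} = \left(- \frac{1}{3}\right) 1756 \left(1 - 2037\right) - -287 = \left(- \frac{1}{3}\right) 1756 \left(-2036\right) + 287 = \frac{3575216}{3} + 287 = \frac{3576077}{3}$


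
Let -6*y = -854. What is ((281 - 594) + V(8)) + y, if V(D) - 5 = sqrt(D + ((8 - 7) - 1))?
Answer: -497/3 + 2*sqrt(2) ≈ -162.84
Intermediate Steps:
y = 427/3 (y = -1/6*(-854) = 427/3 ≈ 142.33)
V(D) = 5 + sqrt(D) (V(D) = 5 + sqrt(D + ((8 - 7) - 1)) = 5 + sqrt(D + (1 - 1)) = 5 + sqrt(D + 0) = 5 + sqrt(D))
((281 - 594) + V(8)) + y = ((281 - 594) + (5 + sqrt(8))) + 427/3 = (-313 + (5 + 2*sqrt(2))) + 427/3 = (-308 + 2*sqrt(2)) + 427/3 = -497/3 + 2*sqrt(2)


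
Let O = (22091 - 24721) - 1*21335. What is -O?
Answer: 23965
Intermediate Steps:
O = -23965 (O = -2630 - 21335 = -23965)
-O = -1*(-23965) = 23965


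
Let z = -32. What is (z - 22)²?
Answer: 2916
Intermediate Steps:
(z - 22)² = (-32 - 22)² = (-54)² = 2916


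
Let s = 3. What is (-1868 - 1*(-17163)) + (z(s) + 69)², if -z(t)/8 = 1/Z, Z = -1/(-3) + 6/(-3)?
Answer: 518536/25 ≈ 20741.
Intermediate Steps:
Z = -5/3 (Z = -1*(-⅓) + 6*(-⅓) = ⅓ - 2 = -5/3 ≈ -1.6667)
z(t) = 24/5 (z(t) = -8/(-5/3) = -8*(-⅗) = 24/5)
(-1868 - 1*(-17163)) + (z(s) + 69)² = (-1868 - 1*(-17163)) + (24/5 + 69)² = (-1868 + 17163) + (369/5)² = 15295 + 136161/25 = 518536/25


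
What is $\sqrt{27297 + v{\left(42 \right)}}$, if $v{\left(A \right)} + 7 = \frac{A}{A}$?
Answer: $\sqrt{27291} \approx 165.2$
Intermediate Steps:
$v{\left(A \right)} = -6$ ($v{\left(A \right)} = -7 + \frac{A}{A} = -7 + 1 = -6$)
$\sqrt{27297 + v{\left(42 \right)}} = \sqrt{27297 - 6} = \sqrt{27291}$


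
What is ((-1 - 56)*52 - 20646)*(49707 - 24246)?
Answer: -601134210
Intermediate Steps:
((-1 - 56)*52 - 20646)*(49707 - 24246) = (-57*52 - 20646)*25461 = (-2964 - 20646)*25461 = -23610*25461 = -601134210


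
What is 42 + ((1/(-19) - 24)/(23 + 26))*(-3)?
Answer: 40473/931 ≈ 43.473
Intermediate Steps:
42 + ((1/(-19) - 24)/(23 + 26))*(-3) = 42 + ((-1/19 - 24)/49)*(-3) = 42 - 457/19*1/49*(-3) = 42 - 457/931*(-3) = 42 + 1371/931 = 40473/931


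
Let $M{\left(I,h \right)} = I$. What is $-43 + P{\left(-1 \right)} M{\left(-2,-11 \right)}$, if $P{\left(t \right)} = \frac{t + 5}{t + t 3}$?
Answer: $-41$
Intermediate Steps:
$P{\left(t \right)} = \frac{5 + t}{4 t}$ ($P{\left(t \right)} = \frac{5 + t}{t + 3 t} = \frac{5 + t}{4 t}$)
$-43 + P{\left(-1 \right)} M{\left(-2,-11 \right)} = -43 + \frac{5 - 1}{4 \left(-1\right)} \left(-2\right) = -43 + \frac{1}{4} \left(-1\right) 4 \left(-2\right) = -43 - -2 = -43 + 2 = -41$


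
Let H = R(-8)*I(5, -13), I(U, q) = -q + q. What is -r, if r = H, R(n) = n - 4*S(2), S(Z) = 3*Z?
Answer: 0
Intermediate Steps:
I(U, q) = 0
R(n) = -24 + n (R(n) = n - 12*2 = n - 4*6 = n - 24 = -24 + n)
H = 0 (H = (-24 - 8)*0 = -32*0 = 0)
r = 0
-r = -1*0 = 0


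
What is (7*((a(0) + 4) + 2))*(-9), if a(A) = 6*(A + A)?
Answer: -378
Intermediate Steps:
a(A) = 12*A (a(A) = 6*(2*A) = 12*A)
(7*((a(0) + 4) + 2))*(-9) = (7*((12*0 + 4) + 2))*(-9) = (7*((0 + 4) + 2))*(-9) = (7*(4 + 2))*(-9) = (7*6)*(-9) = 42*(-9) = -378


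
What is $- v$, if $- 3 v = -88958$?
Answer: $- \frac{88958}{3} \approx -29653.0$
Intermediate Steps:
$v = \frac{88958}{3}$ ($v = \left(- \frac{1}{3}\right) \left(-88958\right) = \frac{88958}{3} \approx 29653.0$)
$- v = \left(-1\right) \frac{88958}{3} = - \frac{88958}{3}$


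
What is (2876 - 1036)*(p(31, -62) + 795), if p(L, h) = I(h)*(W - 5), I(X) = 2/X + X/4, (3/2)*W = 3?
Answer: 48004680/31 ≈ 1.5485e+6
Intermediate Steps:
W = 2 (W = (⅔)*3 = 2)
I(X) = 2/X + X/4 (I(X) = 2/X + X*(¼) = 2/X + X/4)
p(L, h) = -6/h - 3*h/4 (p(L, h) = (2/h + h/4)*(2 - 5) = (2/h + h/4)*(-3) = -6/h - 3*h/4)
(2876 - 1036)*(p(31, -62) + 795) = (2876 - 1036)*((-6/(-62) - ¾*(-62)) + 795) = 1840*((-6*(-1/62) + 93/2) + 795) = 1840*((3/31 + 93/2) + 795) = 1840*(2889/62 + 795) = 1840*(52179/62) = 48004680/31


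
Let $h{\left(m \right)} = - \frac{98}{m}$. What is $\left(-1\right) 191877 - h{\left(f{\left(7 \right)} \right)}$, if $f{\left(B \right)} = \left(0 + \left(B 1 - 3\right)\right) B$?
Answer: $- \frac{383747}{2} \approx -1.9187 \cdot 10^{5}$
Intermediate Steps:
$f{\left(B \right)} = B \left(-3 + B\right)$ ($f{\left(B \right)} = \left(0 + \left(B - 3\right)\right) B = \left(0 + \left(-3 + B\right)\right) B = \left(-3 + B\right) B = B \left(-3 + B\right)$)
$\left(-1\right) 191877 - h{\left(f{\left(7 \right)} \right)} = \left(-1\right) 191877 - - \frac{98}{7 \left(-3 + 7\right)} = -191877 - - \frac{98}{7 \cdot 4} = -191877 - - \frac{98}{28} = -191877 - \left(-98\right) \frac{1}{28} = -191877 - - \frac{7}{2} = -191877 + \frac{7}{2} = - \frac{383747}{2}$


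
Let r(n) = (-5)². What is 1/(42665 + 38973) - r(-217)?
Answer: -2040949/81638 ≈ -25.000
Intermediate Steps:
r(n) = 25
1/(42665 + 38973) - r(-217) = 1/(42665 + 38973) - 1*25 = 1/81638 - 25 = -2040949/81638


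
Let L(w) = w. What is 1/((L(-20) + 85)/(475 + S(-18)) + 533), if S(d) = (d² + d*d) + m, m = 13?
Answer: 1136/605553 ≈ 0.0018760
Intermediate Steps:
S(d) = 13 + 2*d² (S(d) = (d² + d*d) + 13 = (d² + d²) + 13 = 2*d² + 13 = 13 + 2*d²)
1/((L(-20) + 85)/(475 + S(-18)) + 533) = 1/((-20 + 85)/(475 + (13 + 2*(-18)²)) + 533) = 1/(65/(475 + (13 + 2*324)) + 533) = 1/(65/(475 + (13 + 648)) + 533) = 1/(65/(475 + 661) + 533) = 1/(65/1136 + 533) = 1/(605553/1136) = 1136/605553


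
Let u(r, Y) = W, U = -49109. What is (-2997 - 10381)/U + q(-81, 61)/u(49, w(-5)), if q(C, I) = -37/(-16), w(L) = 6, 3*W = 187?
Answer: 45478075/146934128 ≈ 0.30951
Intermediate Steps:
W = 187/3 (W = (1/3)*187 = 187/3 ≈ 62.333)
u(r, Y) = 187/3
q(C, I) = 37/16 (q(C, I) = -37*(-1/16) = 37/16)
(-2997 - 10381)/U + q(-81, 61)/u(49, w(-5)) = (-2997 - 10381)/(-49109) + 37/(16*(187/3)) = -13378*(-1/49109) + (37/16)*(3/187) = 13378/49109 + 111/2992 = 45478075/146934128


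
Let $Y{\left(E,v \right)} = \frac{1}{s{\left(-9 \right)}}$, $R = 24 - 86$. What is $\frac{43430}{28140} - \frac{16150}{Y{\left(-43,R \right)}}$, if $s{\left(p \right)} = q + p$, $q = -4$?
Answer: $\frac{590803643}{2814} \approx 2.0995 \cdot 10^{5}$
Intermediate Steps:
$R = -62$ ($R = 24 - 86 = -62$)
$s{\left(p \right)} = -4 + p$
$Y{\left(E,v \right)} = - \frac{1}{13}$ ($Y{\left(E,v \right)} = \frac{1}{-4 - 9} = \frac{1}{-13} = - \frac{1}{13}$)
$\frac{43430}{28140} - \frac{16150}{Y{\left(-43,R \right)}} = \frac{43430}{28140} - \frac{16150}{- \frac{1}{13}} = 43430 \cdot \frac{1}{28140} - -209950 = \frac{4343}{2814} + 209950 = \frac{590803643}{2814}$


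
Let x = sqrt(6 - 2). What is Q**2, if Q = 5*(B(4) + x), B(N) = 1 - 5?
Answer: 100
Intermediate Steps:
x = 2 (x = sqrt(4) = 2)
B(N) = -4
Q = -10 (Q = 5*(-4 + 2) = 5*(-2) = -10)
Q**2 = (-10)**2 = 100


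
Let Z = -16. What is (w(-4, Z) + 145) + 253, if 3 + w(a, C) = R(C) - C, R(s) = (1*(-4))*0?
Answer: 411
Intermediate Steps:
R(s) = 0 (R(s) = -4*0 = 0)
w(a, C) = -3 - C (w(a, C) = -3 + (0 - C) = -3 - C)
(w(-4, Z) + 145) + 253 = ((-3 - 1*(-16)) + 145) + 253 = ((-3 + 16) + 145) + 253 = (13 + 145) + 253 = 158 + 253 = 411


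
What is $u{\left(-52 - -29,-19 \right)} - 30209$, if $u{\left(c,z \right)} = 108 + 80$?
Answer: $-30021$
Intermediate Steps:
$u{\left(c,z \right)} = 188$
$u{\left(-52 - -29,-19 \right)} - 30209 = 188 - 30209 = -30021$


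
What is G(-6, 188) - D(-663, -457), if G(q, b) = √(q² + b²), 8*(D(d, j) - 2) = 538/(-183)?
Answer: -1195/732 + 2*√8845 ≈ 186.46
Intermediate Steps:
D(d, j) = 1195/732 (D(d, j) = 2 + (538/(-183))/8 = 2 + (538*(-1/183))/8 = 2 + (⅛)*(-538/183) = 2 - 269/732 = 1195/732)
G(q, b) = √(b² + q²)
G(-6, 188) - D(-663, -457) = √(188² + (-6)²) - 1*1195/732 = √(35344 + 36) - 1195/732 = √35380 - 1195/732 = 2*√8845 - 1195/732 = -1195/732 + 2*√8845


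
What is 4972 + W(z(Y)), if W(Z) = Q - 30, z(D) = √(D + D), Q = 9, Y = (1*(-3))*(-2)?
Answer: 4951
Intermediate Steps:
Y = 6 (Y = -3*(-2) = 6)
z(D) = √2*√D (z(D) = √(2*D) = √2*√D)
W(Z) = -21 (W(Z) = 9 - 30 = -21)
4972 + W(z(Y)) = 4972 - 21 = 4951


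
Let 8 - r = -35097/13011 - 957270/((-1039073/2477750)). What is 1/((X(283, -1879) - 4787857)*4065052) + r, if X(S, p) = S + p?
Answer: -200277121870681187503902749341/87737954131928928634156 ≈ -2.2827e+6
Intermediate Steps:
r = -10286776887430665/4506459601 (r = 8 - (-35097/13011 - 957270/((-1039073/2477750))) = 8 - (-35097*1/13011 - 957270/((-1039073*1/2477750))) = 8 - (-11699/4337 - 957270/(-1039073/2477750)) = 8 - (-11699/4337 - 957270*(-2477750/1039073)) = 8 - (-11699/4337 + 2371875742500/1039073) = 8 - 1*10286812939107473/4506459601 = 8 - 10286812939107473/4506459601 = -10286776887430665/4506459601 ≈ -2.2827e+6)
1/((X(283, -1879) - 4787857)*4065052) + r = 1/(((283 - 1879) - 4787857)*4065052) - 10286776887430665/4506459601 = (1/4065052)/(-1596 - 4787857) - 10286776887430665/4506459601 = (1/4065052)/(-4789453) - 10286776887430665/4506459601 = -1/4789453*1/4065052 - 10286776887430665/4506459601 = -1/19469375496556 - 10286776887430665/4506459601 = -200277121870681187503902749341/87737954131928928634156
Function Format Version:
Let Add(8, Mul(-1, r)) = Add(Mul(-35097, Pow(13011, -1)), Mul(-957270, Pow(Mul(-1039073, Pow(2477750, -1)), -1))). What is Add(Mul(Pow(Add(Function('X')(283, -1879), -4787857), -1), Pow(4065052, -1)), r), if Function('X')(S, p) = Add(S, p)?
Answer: Rational(-200277121870681187503902749341, 87737954131928928634156) ≈ -2.2827e+6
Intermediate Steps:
r = Rational(-10286776887430665, 4506459601) (r = Add(8, Mul(-1, Add(Mul(-35097, Pow(13011, -1)), Mul(-957270, Pow(Mul(-1039073, Pow(2477750, -1)), -1))))) = Add(8, Mul(-1, Add(Mul(-35097, Rational(1, 13011)), Mul(-957270, Pow(Mul(-1039073, Rational(1, 2477750)), -1))))) = Add(8, Mul(-1, Add(Rational(-11699, 4337), Mul(-957270, Pow(Rational(-1039073, 2477750), -1))))) = Add(8, Mul(-1, Add(Rational(-11699, 4337), Mul(-957270, Rational(-2477750, 1039073))))) = Add(8, Mul(-1, Add(Rational(-11699, 4337), Rational(2371875742500, 1039073)))) = Add(8, Mul(-1, Rational(10286812939107473, 4506459601))) = Add(8, Rational(-10286812939107473, 4506459601)) = Rational(-10286776887430665, 4506459601) ≈ -2.2827e+6)
Add(Mul(Pow(Add(Function('X')(283, -1879), -4787857), -1), Pow(4065052, -1)), r) = Add(Mul(Pow(Add(Add(283, -1879), -4787857), -1), Pow(4065052, -1)), Rational(-10286776887430665, 4506459601)) = Add(Mul(Pow(Add(-1596, -4787857), -1), Rational(1, 4065052)), Rational(-10286776887430665, 4506459601)) = Add(Mul(Pow(-4789453, -1), Rational(1, 4065052)), Rational(-10286776887430665, 4506459601)) = Add(Mul(Rational(-1, 4789453), Rational(1, 4065052)), Rational(-10286776887430665, 4506459601)) = Add(Rational(-1, 19469375496556), Rational(-10286776887430665, 4506459601)) = Rational(-200277121870681187503902749341, 87737954131928928634156)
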